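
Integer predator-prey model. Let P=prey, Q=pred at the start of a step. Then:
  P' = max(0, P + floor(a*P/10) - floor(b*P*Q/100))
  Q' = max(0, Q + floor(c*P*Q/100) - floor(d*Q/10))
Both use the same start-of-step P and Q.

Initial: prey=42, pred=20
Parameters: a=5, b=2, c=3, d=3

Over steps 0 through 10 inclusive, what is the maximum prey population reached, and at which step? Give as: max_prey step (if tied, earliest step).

Step 1: prey: 42+21-16=47; pred: 20+25-6=39
Step 2: prey: 47+23-36=34; pred: 39+54-11=82
Step 3: prey: 34+17-55=0; pred: 82+83-24=141
Step 4: prey: 0+0-0=0; pred: 141+0-42=99
Step 5: prey: 0+0-0=0; pred: 99+0-29=70
Step 6: prey: 0+0-0=0; pred: 70+0-21=49
Step 7: prey: 0+0-0=0; pred: 49+0-14=35
Step 8: prey: 0+0-0=0; pred: 35+0-10=25
Step 9: prey: 0+0-0=0; pred: 25+0-7=18
Step 10: prey: 0+0-0=0; pred: 18+0-5=13
Max prey = 47 at step 1

Answer: 47 1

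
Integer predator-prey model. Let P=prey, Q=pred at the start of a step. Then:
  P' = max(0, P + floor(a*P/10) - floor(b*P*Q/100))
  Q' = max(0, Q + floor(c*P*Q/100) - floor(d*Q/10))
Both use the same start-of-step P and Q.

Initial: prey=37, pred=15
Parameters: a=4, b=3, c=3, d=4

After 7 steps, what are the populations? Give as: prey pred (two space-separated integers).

Answer: 0 9

Derivation:
Step 1: prey: 37+14-16=35; pred: 15+16-6=25
Step 2: prey: 35+14-26=23; pred: 25+26-10=41
Step 3: prey: 23+9-28=4; pred: 41+28-16=53
Step 4: prey: 4+1-6=0; pred: 53+6-21=38
Step 5: prey: 0+0-0=0; pred: 38+0-15=23
Step 6: prey: 0+0-0=0; pred: 23+0-9=14
Step 7: prey: 0+0-0=0; pred: 14+0-5=9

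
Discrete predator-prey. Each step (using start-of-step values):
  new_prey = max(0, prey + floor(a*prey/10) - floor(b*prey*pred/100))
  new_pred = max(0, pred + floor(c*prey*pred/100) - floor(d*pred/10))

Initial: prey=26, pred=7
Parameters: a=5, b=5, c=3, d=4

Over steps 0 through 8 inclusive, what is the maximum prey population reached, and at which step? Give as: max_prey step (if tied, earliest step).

Step 1: prey: 26+13-9=30; pred: 7+5-2=10
Step 2: prey: 30+15-15=30; pred: 10+9-4=15
Step 3: prey: 30+15-22=23; pred: 15+13-6=22
Step 4: prey: 23+11-25=9; pred: 22+15-8=29
Step 5: prey: 9+4-13=0; pred: 29+7-11=25
Step 6: prey: 0+0-0=0; pred: 25+0-10=15
Step 7: prey: 0+0-0=0; pred: 15+0-6=9
Step 8: prey: 0+0-0=0; pred: 9+0-3=6
Max prey = 30 at step 1

Answer: 30 1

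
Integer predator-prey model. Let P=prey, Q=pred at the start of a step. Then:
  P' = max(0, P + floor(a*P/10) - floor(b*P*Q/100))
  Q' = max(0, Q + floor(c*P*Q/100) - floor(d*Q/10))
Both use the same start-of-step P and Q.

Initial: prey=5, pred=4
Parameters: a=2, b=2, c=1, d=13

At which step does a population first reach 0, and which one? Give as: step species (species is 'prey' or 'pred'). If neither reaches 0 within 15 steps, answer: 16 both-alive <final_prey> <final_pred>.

Answer: 1 pred

Derivation:
Step 1: prey: 5+1-0=6; pred: 4+0-5=0
First extinction: pred at step 1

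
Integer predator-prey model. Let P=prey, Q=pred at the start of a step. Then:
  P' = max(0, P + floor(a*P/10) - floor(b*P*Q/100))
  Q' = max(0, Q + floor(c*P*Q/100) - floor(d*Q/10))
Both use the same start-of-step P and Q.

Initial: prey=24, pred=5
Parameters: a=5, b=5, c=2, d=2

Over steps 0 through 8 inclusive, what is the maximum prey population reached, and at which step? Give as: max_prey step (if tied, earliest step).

Answer: 40 3

Derivation:
Step 1: prey: 24+12-6=30; pred: 5+2-1=6
Step 2: prey: 30+15-9=36; pred: 6+3-1=8
Step 3: prey: 36+18-14=40; pred: 8+5-1=12
Step 4: prey: 40+20-24=36; pred: 12+9-2=19
Step 5: prey: 36+18-34=20; pred: 19+13-3=29
Step 6: prey: 20+10-29=1; pred: 29+11-5=35
Step 7: prey: 1+0-1=0; pred: 35+0-7=28
Step 8: prey: 0+0-0=0; pred: 28+0-5=23
Max prey = 40 at step 3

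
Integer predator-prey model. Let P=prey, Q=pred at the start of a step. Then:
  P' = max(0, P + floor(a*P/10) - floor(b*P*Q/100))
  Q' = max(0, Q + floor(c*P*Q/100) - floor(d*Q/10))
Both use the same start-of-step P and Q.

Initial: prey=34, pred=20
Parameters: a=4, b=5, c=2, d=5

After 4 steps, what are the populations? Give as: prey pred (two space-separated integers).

Answer: 1 5

Derivation:
Step 1: prey: 34+13-34=13; pred: 20+13-10=23
Step 2: prey: 13+5-14=4; pred: 23+5-11=17
Step 3: prey: 4+1-3=2; pred: 17+1-8=10
Step 4: prey: 2+0-1=1; pred: 10+0-5=5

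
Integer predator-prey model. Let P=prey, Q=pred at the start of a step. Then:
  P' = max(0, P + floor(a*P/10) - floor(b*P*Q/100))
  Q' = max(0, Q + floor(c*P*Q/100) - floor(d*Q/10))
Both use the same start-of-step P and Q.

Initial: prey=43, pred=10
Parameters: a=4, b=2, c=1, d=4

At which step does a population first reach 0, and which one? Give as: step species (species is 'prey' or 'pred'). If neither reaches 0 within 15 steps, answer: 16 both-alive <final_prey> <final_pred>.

Answer: 16 both-alive 1 3

Derivation:
Step 1: prey: 43+17-8=52; pred: 10+4-4=10
Step 2: prey: 52+20-10=62; pred: 10+5-4=11
Step 3: prey: 62+24-13=73; pred: 11+6-4=13
Step 4: prey: 73+29-18=84; pred: 13+9-5=17
Step 5: prey: 84+33-28=89; pred: 17+14-6=25
Step 6: prey: 89+35-44=80; pred: 25+22-10=37
Step 7: prey: 80+32-59=53; pred: 37+29-14=52
Step 8: prey: 53+21-55=19; pred: 52+27-20=59
Step 9: prey: 19+7-22=4; pred: 59+11-23=47
Step 10: prey: 4+1-3=2; pred: 47+1-18=30
Step 11: prey: 2+0-1=1; pred: 30+0-12=18
Step 12: prey: 1+0-0=1; pred: 18+0-7=11
Step 13: prey: 1+0-0=1; pred: 11+0-4=7
Step 14: prey: 1+0-0=1; pred: 7+0-2=5
Step 15: prey: 1+0-0=1; pred: 5+0-2=3
No extinction within 15 steps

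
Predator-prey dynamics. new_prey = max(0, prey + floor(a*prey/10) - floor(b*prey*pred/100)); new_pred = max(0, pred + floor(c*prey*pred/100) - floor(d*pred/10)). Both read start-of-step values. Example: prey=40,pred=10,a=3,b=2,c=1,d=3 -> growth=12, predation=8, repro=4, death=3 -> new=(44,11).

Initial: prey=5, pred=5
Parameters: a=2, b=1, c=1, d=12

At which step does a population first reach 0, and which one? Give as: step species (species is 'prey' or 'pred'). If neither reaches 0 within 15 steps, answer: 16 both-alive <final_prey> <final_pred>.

Step 1: prey: 5+1-0=6; pred: 5+0-6=0
First extinction: pred at step 1

Answer: 1 pred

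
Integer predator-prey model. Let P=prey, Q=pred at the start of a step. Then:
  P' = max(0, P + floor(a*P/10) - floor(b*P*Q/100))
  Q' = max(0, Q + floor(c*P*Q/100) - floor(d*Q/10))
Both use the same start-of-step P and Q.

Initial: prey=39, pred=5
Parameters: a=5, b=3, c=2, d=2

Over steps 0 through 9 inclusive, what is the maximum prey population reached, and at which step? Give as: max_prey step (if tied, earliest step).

Answer: 76 3

Derivation:
Step 1: prey: 39+19-5=53; pred: 5+3-1=7
Step 2: prey: 53+26-11=68; pred: 7+7-1=13
Step 3: prey: 68+34-26=76; pred: 13+17-2=28
Step 4: prey: 76+38-63=51; pred: 28+42-5=65
Step 5: prey: 51+25-99=0; pred: 65+66-13=118
Step 6: prey: 0+0-0=0; pred: 118+0-23=95
Step 7: prey: 0+0-0=0; pred: 95+0-19=76
Step 8: prey: 0+0-0=0; pred: 76+0-15=61
Step 9: prey: 0+0-0=0; pred: 61+0-12=49
Max prey = 76 at step 3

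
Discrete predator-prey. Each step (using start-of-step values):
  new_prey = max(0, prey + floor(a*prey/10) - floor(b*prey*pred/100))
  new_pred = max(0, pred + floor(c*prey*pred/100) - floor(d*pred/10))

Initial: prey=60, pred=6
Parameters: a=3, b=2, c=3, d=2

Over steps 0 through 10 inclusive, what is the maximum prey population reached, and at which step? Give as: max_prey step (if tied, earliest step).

Step 1: prey: 60+18-7=71; pred: 6+10-1=15
Step 2: prey: 71+21-21=71; pred: 15+31-3=43
Step 3: prey: 71+21-61=31; pred: 43+91-8=126
Step 4: prey: 31+9-78=0; pred: 126+117-25=218
Step 5: prey: 0+0-0=0; pred: 218+0-43=175
Step 6: prey: 0+0-0=0; pred: 175+0-35=140
Step 7: prey: 0+0-0=0; pred: 140+0-28=112
Step 8: prey: 0+0-0=0; pred: 112+0-22=90
Step 9: prey: 0+0-0=0; pred: 90+0-18=72
Step 10: prey: 0+0-0=0; pred: 72+0-14=58
Max prey = 71 at step 1

Answer: 71 1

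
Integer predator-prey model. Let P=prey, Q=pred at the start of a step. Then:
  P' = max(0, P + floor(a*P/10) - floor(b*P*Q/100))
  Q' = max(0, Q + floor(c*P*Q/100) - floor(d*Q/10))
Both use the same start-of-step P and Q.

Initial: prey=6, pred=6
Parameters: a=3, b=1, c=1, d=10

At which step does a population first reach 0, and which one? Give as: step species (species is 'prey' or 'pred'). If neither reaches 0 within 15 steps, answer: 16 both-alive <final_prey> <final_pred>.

Step 1: prey: 6+1-0=7; pred: 6+0-6=0
First extinction: pred at step 1

Answer: 1 pred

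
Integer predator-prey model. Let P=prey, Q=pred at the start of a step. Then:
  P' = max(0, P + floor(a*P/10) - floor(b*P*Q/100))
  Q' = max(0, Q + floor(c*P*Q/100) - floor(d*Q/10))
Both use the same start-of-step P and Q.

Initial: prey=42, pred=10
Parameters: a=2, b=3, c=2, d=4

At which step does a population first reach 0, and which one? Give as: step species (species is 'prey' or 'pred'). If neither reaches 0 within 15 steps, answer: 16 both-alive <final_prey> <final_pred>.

Step 1: prey: 42+8-12=38; pred: 10+8-4=14
Step 2: prey: 38+7-15=30; pred: 14+10-5=19
Step 3: prey: 30+6-17=19; pred: 19+11-7=23
Step 4: prey: 19+3-13=9; pred: 23+8-9=22
Step 5: prey: 9+1-5=5; pred: 22+3-8=17
Step 6: prey: 5+1-2=4; pred: 17+1-6=12
Step 7: prey: 4+0-1=3; pred: 12+0-4=8
Step 8: prey: 3+0-0=3; pred: 8+0-3=5
Step 9: prey: 3+0-0=3; pred: 5+0-2=3
Step 10: prey: 3+0-0=3; pred: 3+0-1=2
Step 11: prey: 3+0-0=3; pred: 2+0-0=2
Steps 12-15: state stable at prey=3, pred=2 (no change)
No extinction within 15 steps

Answer: 16 both-alive 3 2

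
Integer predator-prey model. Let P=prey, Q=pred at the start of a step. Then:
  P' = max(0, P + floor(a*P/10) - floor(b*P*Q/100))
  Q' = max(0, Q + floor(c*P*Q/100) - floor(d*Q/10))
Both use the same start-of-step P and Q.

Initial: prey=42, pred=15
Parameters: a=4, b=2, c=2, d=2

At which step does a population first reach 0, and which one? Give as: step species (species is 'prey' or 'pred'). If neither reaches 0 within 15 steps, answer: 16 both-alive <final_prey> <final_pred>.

Step 1: prey: 42+16-12=46; pred: 15+12-3=24
Step 2: prey: 46+18-22=42; pred: 24+22-4=42
Step 3: prey: 42+16-35=23; pred: 42+35-8=69
Step 4: prey: 23+9-31=1; pred: 69+31-13=87
Step 5: prey: 1+0-1=0; pred: 87+1-17=71
First extinction: prey at step 5

Answer: 5 prey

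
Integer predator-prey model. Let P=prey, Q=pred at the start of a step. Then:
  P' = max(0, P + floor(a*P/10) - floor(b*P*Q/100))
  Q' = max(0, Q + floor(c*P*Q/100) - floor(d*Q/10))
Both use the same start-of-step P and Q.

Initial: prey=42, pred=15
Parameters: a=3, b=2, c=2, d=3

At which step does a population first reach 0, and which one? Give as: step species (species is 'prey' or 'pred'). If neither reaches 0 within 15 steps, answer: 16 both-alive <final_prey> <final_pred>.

Step 1: prey: 42+12-12=42; pred: 15+12-4=23
Step 2: prey: 42+12-19=35; pred: 23+19-6=36
Step 3: prey: 35+10-25=20; pred: 36+25-10=51
Step 4: prey: 20+6-20=6; pred: 51+20-15=56
Step 5: prey: 6+1-6=1; pred: 56+6-16=46
Step 6: prey: 1+0-0=1; pred: 46+0-13=33
Step 7: prey: 1+0-0=1; pred: 33+0-9=24
Step 8: prey: 1+0-0=1; pred: 24+0-7=17
Step 9: prey: 1+0-0=1; pred: 17+0-5=12
Step 10: prey: 1+0-0=1; pred: 12+0-3=9
Step 11: prey: 1+0-0=1; pred: 9+0-2=7
Step 12: prey: 1+0-0=1; pred: 7+0-2=5
Step 13: prey: 1+0-0=1; pred: 5+0-1=4
Step 14: prey: 1+0-0=1; pred: 4+0-1=3
Step 15: prey: 1+0-0=1; pred: 3+0-0=3
No extinction within 15 steps

Answer: 16 both-alive 1 3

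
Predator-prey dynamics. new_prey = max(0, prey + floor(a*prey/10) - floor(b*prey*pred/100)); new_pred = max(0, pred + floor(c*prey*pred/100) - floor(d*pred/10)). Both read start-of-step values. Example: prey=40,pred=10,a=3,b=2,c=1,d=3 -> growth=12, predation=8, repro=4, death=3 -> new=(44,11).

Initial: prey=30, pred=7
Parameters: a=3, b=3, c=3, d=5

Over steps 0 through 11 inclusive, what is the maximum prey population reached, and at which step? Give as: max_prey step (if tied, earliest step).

Answer: 33 1

Derivation:
Step 1: prey: 30+9-6=33; pred: 7+6-3=10
Step 2: prey: 33+9-9=33; pred: 10+9-5=14
Step 3: prey: 33+9-13=29; pred: 14+13-7=20
Step 4: prey: 29+8-17=20; pred: 20+17-10=27
Step 5: prey: 20+6-16=10; pred: 27+16-13=30
Step 6: prey: 10+3-9=4; pred: 30+9-15=24
Step 7: prey: 4+1-2=3; pred: 24+2-12=14
Step 8: prey: 3+0-1=2; pred: 14+1-7=8
Step 9: prey: 2+0-0=2; pred: 8+0-4=4
Step 10: prey: 2+0-0=2; pred: 4+0-2=2
Step 11: prey: 2+0-0=2; pred: 2+0-1=1
Max prey = 33 at step 1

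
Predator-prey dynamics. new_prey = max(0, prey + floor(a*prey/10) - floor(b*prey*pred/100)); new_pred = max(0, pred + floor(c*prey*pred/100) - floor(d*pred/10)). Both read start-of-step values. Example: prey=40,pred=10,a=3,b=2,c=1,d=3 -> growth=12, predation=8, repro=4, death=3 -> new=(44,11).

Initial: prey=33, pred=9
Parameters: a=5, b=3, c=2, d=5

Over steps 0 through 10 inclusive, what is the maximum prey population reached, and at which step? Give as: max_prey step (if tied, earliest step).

Answer: 54 3

Derivation:
Step 1: prey: 33+16-8=41; pred: 9+5-4=10
Step 2: prey: 41+20-12=49; pred: 10+8-5=13
Step 3: prey: 49+24-19=54; pred: 13+12-6=19
Step 4: prey: 54+27-30=51; pred: 19+20-9=30
Step 5: prey: 51+25-45=31; pred: 30+30-15=45
Step 6: prey: 31+15-41=5; pred: 45+27-22=50
Step 7: prey: 5+2-7=0; pred: 50+5-25=30
Step 8: prey: 0+0-0=0; pred: 30+0-15=15
Step 9: prey: 0+0-0=0; pred: 15+0-7=8
Step 10: prey: 0+0-0=0; pred: 8+0-4=4
Max prey = 54 at step 3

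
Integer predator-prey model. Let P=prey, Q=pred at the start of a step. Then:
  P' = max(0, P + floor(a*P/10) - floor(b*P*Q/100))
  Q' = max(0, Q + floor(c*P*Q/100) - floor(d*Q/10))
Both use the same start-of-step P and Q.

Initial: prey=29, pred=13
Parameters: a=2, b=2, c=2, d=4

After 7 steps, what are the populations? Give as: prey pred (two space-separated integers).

Answer: 10 13

Derivation:
Step 1: prey: 29+5-7=27; pred: 13+7-5=15
Step 2: prey: 27+5-8=24; pred: 15+8-6=17
Step 3: prey: 24+4-8=20; pred: 17+8-6=19
Step 4: prey: 20+4-7=17; pred: 19+7-7=19
Step 5: prey: 17+3-6=14; pred: 19+6-7=18
Step 6: prey: 14+2-5=11; pred: 18+5-7=16
Step 7: prey: 11+2-3=10; pred: 16+3-6=13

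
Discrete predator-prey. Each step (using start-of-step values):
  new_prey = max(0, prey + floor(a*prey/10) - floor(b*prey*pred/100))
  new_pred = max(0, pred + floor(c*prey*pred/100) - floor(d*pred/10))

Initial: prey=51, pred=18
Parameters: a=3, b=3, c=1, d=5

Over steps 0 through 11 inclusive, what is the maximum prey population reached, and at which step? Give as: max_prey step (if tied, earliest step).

Step 1: prey: 51+15-27=39; pred: 18+9-9=18
Step 2: prey: 39+11-21=29; pred: 18+7-9=16
Step 3: prey: 29+8-13=24; pred: 16+4-8=12
Step 4: prey: 24+7-8=23; pred: 12+2-6=8
Step 5: prey: 23+6-5=24; pred: 8+1-4=5
Step 6: prey: 24+7-3=28; pred: 5+1-2=4
Step 7: prey: 28+8-3=33; pred: 4+1-2=3
Step 8: prey: 33+9-2=40; pred: 3+0-1=2
Step 9: prey: 40+12-2=50; pred: 2+0-1=1
Step 10: prey: 50+15-1=64; pred: 1+0-0=1
Step 11: prey: 64+19-1=82; pred: 1+0-0=1
Max prey = 82 at step 11

Answer: 82 11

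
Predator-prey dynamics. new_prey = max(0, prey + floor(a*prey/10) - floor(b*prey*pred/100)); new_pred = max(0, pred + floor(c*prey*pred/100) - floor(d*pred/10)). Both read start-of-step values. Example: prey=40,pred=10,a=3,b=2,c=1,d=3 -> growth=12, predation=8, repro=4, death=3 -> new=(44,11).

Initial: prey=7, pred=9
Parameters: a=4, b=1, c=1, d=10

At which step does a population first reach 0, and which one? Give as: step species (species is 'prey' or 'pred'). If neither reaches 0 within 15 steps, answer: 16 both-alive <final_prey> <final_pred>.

Step 1: prey: 7+2-0=9; pred: 9+0-9=0
First extinction: pred at step 1

Answer: 1 pred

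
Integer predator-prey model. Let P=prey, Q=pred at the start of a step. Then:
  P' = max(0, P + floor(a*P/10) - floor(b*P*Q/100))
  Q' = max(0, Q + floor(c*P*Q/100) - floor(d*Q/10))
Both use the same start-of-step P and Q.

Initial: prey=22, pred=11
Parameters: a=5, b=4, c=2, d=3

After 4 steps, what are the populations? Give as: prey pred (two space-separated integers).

Step 1: prey: 22+11-9=24; pred: 11+4-3=12
Step 2: prey: 24+12-11=25; pred: 12+5-3=14
Step 3: prey: 25+12-14=23; pred: 14+7-4=17
Step 4: prey: 23+11-15=19; pred: 17+7-5=19

Answer: 19 19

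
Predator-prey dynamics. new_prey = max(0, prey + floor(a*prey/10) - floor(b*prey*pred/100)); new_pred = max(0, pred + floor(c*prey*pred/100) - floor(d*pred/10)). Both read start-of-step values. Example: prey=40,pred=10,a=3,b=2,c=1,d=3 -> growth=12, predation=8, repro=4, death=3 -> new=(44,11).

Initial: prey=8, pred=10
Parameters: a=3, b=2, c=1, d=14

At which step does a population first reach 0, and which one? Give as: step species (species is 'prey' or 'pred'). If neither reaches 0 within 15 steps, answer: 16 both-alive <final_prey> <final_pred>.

Answer: 1 pred

Derivation:
Step 1: prey: 8+2-1=9; pred: 10+0-14=0
First extinction: pred at step 1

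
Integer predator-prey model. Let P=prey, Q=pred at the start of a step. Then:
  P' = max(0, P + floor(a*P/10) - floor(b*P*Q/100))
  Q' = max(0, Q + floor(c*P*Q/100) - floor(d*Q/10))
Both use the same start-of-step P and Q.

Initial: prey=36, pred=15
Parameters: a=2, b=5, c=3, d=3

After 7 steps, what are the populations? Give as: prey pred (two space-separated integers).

Step 1: prey: 36+7-27=16; pred: 15+16-4=27
Step 2: prey: 16+3-21=0; pred: 27+12-8=31
Step 3: prey: 0+0-0=0; pred: 31+0-9=22
Step 4: prey: 0+0-0=0; pred: 22+0-6=16
Step 5: prey: 0+0-0=0; pred: 16+0-4=12
Step 6: prey: 0+0-0=0; pred: 12+0-3=9
Step 7: prey: 0+0-0=0; pred: 9+0-2=7

Answer: 0 7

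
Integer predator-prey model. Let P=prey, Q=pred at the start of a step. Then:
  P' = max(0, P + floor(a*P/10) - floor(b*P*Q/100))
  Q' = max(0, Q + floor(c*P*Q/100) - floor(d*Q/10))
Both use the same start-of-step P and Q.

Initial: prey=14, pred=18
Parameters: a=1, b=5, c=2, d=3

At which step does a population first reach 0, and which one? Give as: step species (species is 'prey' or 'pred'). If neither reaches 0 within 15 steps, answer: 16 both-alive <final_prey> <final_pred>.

Step 1: prey: 14+1-12=3; pred: 18+5-5=18
Step 2: prey: 3+0-2=1; pred: 18+1-5=14
Step 3: prey: 1+0-0=1; pred: 14+0-4=10
Step 4: prey: 1+0-0=1; pred: 10+0-3=7
Step 5: prey: 1+0-0=1; pred: 7+0-2=5
Step 6: prey: 1+0-0=1; pred: 5+0-1=4
Step 7: prey: 1+0-0=1; pred: 4+0-1=3
Step 8: prey: 1+0-0=1; pred: 3+0-0=3
Steps 9-15: state stable at prey=1, pred=3 (no change)
No extinction within 15 steps

Answer: 16 both-alive 1 3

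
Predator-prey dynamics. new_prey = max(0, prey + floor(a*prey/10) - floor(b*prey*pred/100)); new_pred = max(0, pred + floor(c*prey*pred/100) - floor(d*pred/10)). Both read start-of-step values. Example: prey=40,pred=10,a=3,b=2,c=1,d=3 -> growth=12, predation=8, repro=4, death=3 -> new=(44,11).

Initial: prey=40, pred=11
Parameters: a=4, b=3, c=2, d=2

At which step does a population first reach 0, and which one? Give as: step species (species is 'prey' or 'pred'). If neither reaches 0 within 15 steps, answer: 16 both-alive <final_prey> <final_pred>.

Answer: 5 prey

Derivation:
Step 1: prey: 40+16-13=43; pred: 11+8-2=17
Step 2: prey: 43+17-21=39; pred: 17+14-3=28
Step 3: prey: 39+15-32=22; pred: 28+21-5=44
Step 4: prey: 22+8-29=1; pred: 44+19-8=55
Step 5: prey: 1+0-1=0; pred: 55+1-11=45
First extinction: prey at step 5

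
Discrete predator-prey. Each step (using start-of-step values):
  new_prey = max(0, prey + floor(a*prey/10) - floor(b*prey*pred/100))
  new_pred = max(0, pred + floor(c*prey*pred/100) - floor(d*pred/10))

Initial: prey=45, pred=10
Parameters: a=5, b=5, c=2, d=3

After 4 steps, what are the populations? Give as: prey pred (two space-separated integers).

Step 1: prey: 45+22-22=45; pred: 10+9-3=16
Step 2: prey: 45+22-36=31; pred: 16+14-4=26
Step 3: prey: 31+15-40=6; pred: 26+16-7=35
Step 4: prey: 6+3-10=0; pred: 35+4-10=29

Answer: 0 29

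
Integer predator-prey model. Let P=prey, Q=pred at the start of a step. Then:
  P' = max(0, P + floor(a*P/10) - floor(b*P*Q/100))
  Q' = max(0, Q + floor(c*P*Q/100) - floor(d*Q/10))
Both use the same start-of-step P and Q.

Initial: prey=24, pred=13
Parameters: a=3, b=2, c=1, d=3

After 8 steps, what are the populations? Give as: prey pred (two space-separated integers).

Answer: 33 14

Derivation:
Step 1: prey: 24+7-6=25; pred: 13+3-3=13
Step 2: prey: 25+7-6=26; pred: 13+3-3=13
Step 3: prey: 26+7-6=27; pred: 13+3-3=13
Step 4: prey: 27+8-7=28; pred: 13+3-3=13
Step 5: prey: 28+8-7=29; pred: 13+3-3=13
Step 6: prey: 29+8-7=30; pred: 13+3-3=13
Step 7: prey: 30+9-7=32; pred: 13+3-3=13
Step 8: prey: 32+9-8=33; pred: 13+4-3=14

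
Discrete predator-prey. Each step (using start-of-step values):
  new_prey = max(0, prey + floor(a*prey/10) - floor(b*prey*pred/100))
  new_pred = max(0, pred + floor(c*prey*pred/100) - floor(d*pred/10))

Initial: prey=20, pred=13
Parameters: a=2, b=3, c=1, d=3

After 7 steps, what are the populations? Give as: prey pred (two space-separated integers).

Answer: 13 4

Derivation:
Step 1: prey: 20+4-7=17; pred: 13+2-3=12
Step 2: prey: 17+3-6=14; pred: 12+2-3=11
Step 3: prey: 14+2-4=12; pred: 11+1-3=9
Step 4: prey: 12+2-3=11; pred: 9+1-2=8
Step 5: prey: 11+2-2=11; pred: 8+0-2=6
Step 6: prey: 11+2-1=12; pred: 6+0-1=5
Step 7: prey: 12+2-1=13; pred: 5+0-1=4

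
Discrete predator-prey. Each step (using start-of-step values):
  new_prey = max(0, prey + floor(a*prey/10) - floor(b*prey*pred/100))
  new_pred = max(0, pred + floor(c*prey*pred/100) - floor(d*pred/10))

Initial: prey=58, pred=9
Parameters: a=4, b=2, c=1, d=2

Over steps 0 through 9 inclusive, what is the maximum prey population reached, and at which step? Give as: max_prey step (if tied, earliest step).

Step 1: prey: 58+23-10=71; pred: 9+5-1=13
Step 2: prey: 71+28-18=81; pred: 13+9-2=20
Step 3: prey: 81+32-32=81; pred: 20+16-4=32
Step 4: prey: 81+32-51=62; pred: 32+25-6=51
Step 5: prey: 62+24-63=23; pred: 51+31-10=72
Step 6: prey: 23+9-33=0; pred: 72+16-14=74
Step 7: prey: 0+0-0=0; pred: 74+0-14=60
Step 8: prey: 0+0-0=0; pred: 60+0-12=48
Step 9: prey: 0+0-0=0; pred: 48+0-9=39
Max prey = 81 at step 2

Answer: 81 2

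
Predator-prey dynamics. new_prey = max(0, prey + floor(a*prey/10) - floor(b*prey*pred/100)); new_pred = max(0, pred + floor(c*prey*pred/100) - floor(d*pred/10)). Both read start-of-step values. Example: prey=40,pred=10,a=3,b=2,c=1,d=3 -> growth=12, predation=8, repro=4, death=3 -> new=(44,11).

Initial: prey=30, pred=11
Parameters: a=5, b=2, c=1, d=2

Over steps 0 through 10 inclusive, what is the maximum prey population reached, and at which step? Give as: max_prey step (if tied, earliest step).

Step 1: prey: 30+15-6=39; pred: 11+3-2=12
Step 2: prey: 39+19-9=49; pred: 12+4-2=14
Step 3: prey: 49+24-13=60; pred: 14+6-2=18
Step 4: prey: 60+30-21=69; pred: 18+10-3=25
Step 5: prey: 69+34-34=69; pred: 25+17-5=37
Step 6: prey: 69+34-51=52; pred: 37+25-7=55
Step 7: prey: 52+26-57=21; pred: 55+28-11=72
Step 8: prey: 21+10-30=1; pred: 72+15-14=73
Step 9: prey: 1+0-1=0; pred: 73+0-14=59
Step 10: prey: 0+0-0=0; pred: 59+0-11=48
Max prey = 69 at step 4

Answer: 69 4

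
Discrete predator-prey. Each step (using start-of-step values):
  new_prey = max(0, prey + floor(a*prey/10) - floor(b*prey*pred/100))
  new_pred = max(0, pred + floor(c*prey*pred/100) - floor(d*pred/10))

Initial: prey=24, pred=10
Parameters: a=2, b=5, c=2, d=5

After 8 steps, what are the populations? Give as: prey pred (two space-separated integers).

Step 1: prey: 24+4-12=16; pred: 10+4-5=9
Step 2: prey: 16+3-7=12; pred: 9+2-4=7
Step 3: prey: 12+2-4=10; pred: 7+1-3=5
Step 4: prey: 10+2-2=10; pred: 5+1-2=4
Step 5: prey: 10+2-2=10; pred: 4+0-2=2
Step 6: prey: 10+2-1=11; pred: 2+0-1=1
Step 7: prey: 11+2-0=13; pred: 1+0-0=1
Step 8: prey: 13+2-0=15; pred: 1+0-0=1

Answer: 15 1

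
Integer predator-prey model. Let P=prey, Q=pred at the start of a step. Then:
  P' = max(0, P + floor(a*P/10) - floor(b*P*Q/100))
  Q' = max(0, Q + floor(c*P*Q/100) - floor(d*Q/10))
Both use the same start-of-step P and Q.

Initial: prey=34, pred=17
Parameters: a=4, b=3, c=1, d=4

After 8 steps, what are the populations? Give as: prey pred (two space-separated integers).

Step 1: prey: 34+13-17=30; pred: 17+5-6=16
Step 2: prey: 30+12-14=28; pred: 16+4-6=14
Step 3: prey: 28+11-11=28; pred: 14+3-5=12
Step 4: prey: 28+11-10=29; pred: 12+3-4=11
Step 5: prey: 29+11-9=31; pred: 11+3-4=10
Step 6: prey: 31+12-9=34; pred: 10+3-4=9
Step 7: prey: 34+13-9=38; pred: 9+3-3=9
Step 8: prey: 38+15-10=43; pred: 9+3-3=9

Answer: 43 9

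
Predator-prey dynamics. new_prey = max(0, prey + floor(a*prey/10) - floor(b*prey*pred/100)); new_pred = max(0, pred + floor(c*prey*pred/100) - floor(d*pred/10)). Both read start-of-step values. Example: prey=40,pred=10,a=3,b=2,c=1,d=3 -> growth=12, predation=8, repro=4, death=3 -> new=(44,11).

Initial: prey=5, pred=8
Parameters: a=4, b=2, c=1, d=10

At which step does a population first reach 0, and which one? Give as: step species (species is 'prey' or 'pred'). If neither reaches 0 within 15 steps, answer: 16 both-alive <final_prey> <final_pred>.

Answer: 1 pred

Derivation:
Step 1: prey: 5+2-0=7; pred: 8+0-8=0
First extinction: pred at step 1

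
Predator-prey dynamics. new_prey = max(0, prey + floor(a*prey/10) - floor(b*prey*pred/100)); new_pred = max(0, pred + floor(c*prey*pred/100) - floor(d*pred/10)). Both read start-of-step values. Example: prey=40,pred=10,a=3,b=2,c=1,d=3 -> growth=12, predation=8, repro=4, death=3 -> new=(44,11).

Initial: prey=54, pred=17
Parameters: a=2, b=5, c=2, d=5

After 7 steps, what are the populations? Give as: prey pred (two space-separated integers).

Step 1: prey: 54+10-45=19; pred: 17+18-8=27
Step 2: prey: 19+3-25=0; pred: 27+10-13=24
Step 3: prey: 0+0-0=0; pred: 24+0-12=12
Step 4: prey: 0+0-0=0; pred: 12+0-6=6
Step 5: prey: 0+0-0=0; pred: 6+0-3=3
Step 6: prey: 0+0-0=0; pred: 3+0-1=2
Step 7: prey: 0+0-0=0; pred: 2+0-1=1

Answer: 0 1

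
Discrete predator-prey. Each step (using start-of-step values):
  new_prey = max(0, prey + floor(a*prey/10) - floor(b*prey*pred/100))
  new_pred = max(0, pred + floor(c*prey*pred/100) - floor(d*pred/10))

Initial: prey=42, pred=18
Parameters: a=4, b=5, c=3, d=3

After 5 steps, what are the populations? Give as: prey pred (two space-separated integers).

Answer: 0 17

Derivation:
Step 1: prey: 42+16-37=21; pred: 18+22-5=35
Step 2: prey: 21+8-36=0; pred: 35+22-10=47
Step 3: prey: 0+0-0=0; pred: 47+0-14=33
Step 4: prey: 0+0-0=0; pred: 33+0-9=24
Step 5: prey: 0+0-0=0; pred: 24+0-7=17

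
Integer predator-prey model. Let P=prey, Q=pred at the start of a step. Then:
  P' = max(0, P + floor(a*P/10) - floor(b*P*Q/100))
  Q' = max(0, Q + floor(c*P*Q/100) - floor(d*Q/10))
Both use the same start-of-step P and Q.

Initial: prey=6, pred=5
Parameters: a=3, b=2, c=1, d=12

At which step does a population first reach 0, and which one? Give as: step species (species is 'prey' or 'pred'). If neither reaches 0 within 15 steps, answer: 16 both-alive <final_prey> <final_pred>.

Step 1: prey: 6+1-0=7; pred: 5+0-6=0
First extinction: pred at step 1

Answer: 1 pred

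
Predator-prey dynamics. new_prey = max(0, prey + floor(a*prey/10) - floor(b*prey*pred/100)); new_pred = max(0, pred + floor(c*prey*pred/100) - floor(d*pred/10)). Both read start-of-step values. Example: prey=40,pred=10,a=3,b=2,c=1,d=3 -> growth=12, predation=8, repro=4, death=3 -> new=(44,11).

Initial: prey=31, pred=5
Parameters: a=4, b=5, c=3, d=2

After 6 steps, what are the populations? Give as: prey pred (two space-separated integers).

Answer: 0 28

Derivation:
Step 1: prey: 31+12-7=36; pred: 5+4-1=8
Step 2: prey: 36+14-14=36; pred: 8+8-1=15
Step 3: prey: 36+14-27=23; pred: 15+16-3=28
Step 4: prey: 23+9-32=0; pred: 28+19-5=42
Step 5: prey: 0+0-0=0; pred: 42+0-8=34
Step 6: prey: 0+0-0=0; pred: 34+0-6=28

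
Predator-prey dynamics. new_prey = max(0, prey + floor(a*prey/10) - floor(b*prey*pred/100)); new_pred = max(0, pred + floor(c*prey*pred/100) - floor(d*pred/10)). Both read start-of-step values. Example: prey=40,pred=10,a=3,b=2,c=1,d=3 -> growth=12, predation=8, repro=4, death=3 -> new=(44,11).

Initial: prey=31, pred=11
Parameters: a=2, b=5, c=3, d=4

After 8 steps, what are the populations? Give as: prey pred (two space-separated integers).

Answer: 1 2

Derivation:
Step 1: prey: 31+6-17=20; pred: 11+10-4=17
Step 2: prey: 20+4-17=7; pred: 17+10-6=21
Step 3: prey: 7+1-7=1; pred: 21+4-8=17
Step 4: prey: 1+0-0=1; pred: 17+0-6=11
Step 5: prey: 1+0-0=1; pred: 11+0-4=7
Step 6: prey: 1+0-0=1; pred: 7+0-2=5
Step 7: prey: 1+0-0=1; pred: 5+0-2=3
Step 8: prey: 1+0-0=1; pred: 3+0-1=2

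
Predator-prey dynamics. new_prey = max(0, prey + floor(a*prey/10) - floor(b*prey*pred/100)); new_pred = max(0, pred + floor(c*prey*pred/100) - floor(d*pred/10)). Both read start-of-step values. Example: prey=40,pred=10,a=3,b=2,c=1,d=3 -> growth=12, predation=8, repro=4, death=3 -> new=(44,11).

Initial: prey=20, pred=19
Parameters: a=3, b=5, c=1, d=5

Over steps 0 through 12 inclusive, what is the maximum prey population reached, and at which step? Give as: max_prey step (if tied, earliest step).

Answer: 28 12

Derivation:
Step 1: prey: 20+6-19=7; pred: 19+3-9=13
Step 2: prey: 7+2-4=5; pred: 13+0-6=7
Step 3: prey: 5+1-1=5; pred: 7+0-3=4
Step 4: prey: 5+1-1=5; pred: 4+0-2=2
Step 5: prey: 5+1-0=6; pred: 2+0-1=1
Step 6: prey: 6+1-0=7; pred: 1+0-0=1
Step 7: prey: 7+2-0=9; pred: 1+0-0=1
Step 8: prey: 9+2-0=11; pred: 1+0-0=1
Step 9: prey: 11+3-0=14; pred: 1+0-0=1
Step 10: prey: 14+4-0=18; pred: 1+0-0=1
Step 11: prey: 18+5-0=23; pred: 1+0-0=1
Step 12: prey: 23+6-1=28; pred: 1+0-0=1
Max prey = 28 at step 12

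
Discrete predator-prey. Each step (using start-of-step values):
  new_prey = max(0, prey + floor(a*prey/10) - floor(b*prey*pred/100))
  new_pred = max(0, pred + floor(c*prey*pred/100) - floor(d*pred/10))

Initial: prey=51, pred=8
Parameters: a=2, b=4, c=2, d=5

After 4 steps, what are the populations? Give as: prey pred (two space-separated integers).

Answer: 9 15

Derivation:
Step 1: prey: 51+10-16=45; pred: 8+8-4=12
Step 2: prey: 45+9-21=33; pred: 12+10-6=16
Step 3: prey: 33+6-21=18; pred: 16+10-8=18
Step 4: prey: 18+3-12=9; pred: 18+6-9=15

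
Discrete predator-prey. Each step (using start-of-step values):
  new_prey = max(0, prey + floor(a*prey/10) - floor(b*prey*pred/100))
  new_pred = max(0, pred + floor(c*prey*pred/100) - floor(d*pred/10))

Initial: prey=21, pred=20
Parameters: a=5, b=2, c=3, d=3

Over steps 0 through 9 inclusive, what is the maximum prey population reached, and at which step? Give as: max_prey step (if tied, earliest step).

Answer: 23 1

Derivation:
Step 1: prey: 21+10-8=23; pred: 20+12-6=26
Step 2: prey: 23+11-11=23; pred: 26+17-7=36
Step 3: prey: 23+11-16=18; pred: 36+24-10=50
Step 4: prey: 18+9-18=9; pred: 50+27-15=62
Step 5: prey: 9+4-11=2; pred: 62+16-18=60
Step 6: prey: 2+1-2=1; pred: 60+3-18=45
Step 7: prey: 1+0-0=1; pred: 45+1-13=33
Step 8: prey: 1+0-0=1; pred: 33+0-9=24
Step 9: prey: 1+0-0=1; pred: 24+0-7=17
Max prey = 23 at step 1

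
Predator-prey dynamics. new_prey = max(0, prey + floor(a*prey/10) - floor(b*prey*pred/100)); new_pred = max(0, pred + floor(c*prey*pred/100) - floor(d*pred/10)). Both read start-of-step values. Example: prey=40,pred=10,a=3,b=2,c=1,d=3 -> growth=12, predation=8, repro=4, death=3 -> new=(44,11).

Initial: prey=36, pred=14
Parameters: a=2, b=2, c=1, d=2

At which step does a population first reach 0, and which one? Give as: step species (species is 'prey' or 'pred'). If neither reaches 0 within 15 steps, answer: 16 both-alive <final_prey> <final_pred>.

Step 1: prey: 36+7-10=33; pred: 14+5-2=17
Step 2: prey: 33+6-11=28; pred: 17+5-3=19
Step 3: prey: 28+5-10=23; pred: 19+5-3=21
Step 4: prey: 23+4-9=18; pred: 21+4-4=21
Step 5: prey: 18+3-7=14; pred: 21+3-4=20
Step 6: prey: 14+2-5=11; pred: 20+2-4=18
Step 7: prey: 11+2-3=10; pred: 18+1-3=16
Step 8: prey: 10+2-3=9; pred: 16+1-3=14
Step 9: prey: 9+1-2=8; pred: 14+1-2=13
Step 10: prey: 8+1-2=7; pred: 13+1-2=12
Step 11: prey: 7+1-1=7; pred: 12+0-2=10
Step 12: prey: 7+1-1=7; pred: 10+0-2=8
Step 13: prey: 7+1-1=7; pred: 8+0-1=7
Step 14: prey: 7+1-0=8; pred: 7+0-1=6
Step 15: prey: 8+1-0=9; pred: 6+0-1=5
No extinction within 15 steps

Answer: 16 both-alive 9 5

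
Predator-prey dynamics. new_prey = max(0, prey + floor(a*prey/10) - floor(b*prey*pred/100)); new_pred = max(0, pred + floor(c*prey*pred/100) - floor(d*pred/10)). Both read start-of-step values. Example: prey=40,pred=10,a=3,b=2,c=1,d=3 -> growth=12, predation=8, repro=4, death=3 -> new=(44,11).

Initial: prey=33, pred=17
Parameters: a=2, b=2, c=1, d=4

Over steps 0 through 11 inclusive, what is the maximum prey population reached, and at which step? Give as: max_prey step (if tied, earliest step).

Answer: 40 11

Derivation:
Step 1: prey: 33+6-11=28; pred: 17+5-6=16
Step 2: prey: 28+5-8=25; pred: 16+4-6=14
Step 3: prey: 25+5-7=23; pred: 14+3-5=12
Step 4: prey: 23+4-5=22; pred: 12+2-4=10
Step 5: prey: 22+4-4=22; pred: 10+2-4=8
Step 6: prey: 22+4-3=23; pred: 8+1-3=6
Step 7: prey: 23+4-2=25; pred: 6+1-2=5
Step 8: prey: 25+5-2=28; pred: 5+1-2=4
Step 9: prey: 28+5-2=31; pred: 4+1-1=4
Step 10: prey: 31+6-2=35; pred: 4+1-1=4
Step 11: prey: 35+7-2=40; pred: 4+1-1=4
Max prey = 40 at step 11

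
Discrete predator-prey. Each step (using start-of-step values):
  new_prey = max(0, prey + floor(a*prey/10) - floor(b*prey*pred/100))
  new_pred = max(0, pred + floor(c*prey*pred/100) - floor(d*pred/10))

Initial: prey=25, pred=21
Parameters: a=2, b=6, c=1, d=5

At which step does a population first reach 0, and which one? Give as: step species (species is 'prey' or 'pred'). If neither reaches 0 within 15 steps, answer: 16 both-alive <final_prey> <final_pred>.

Answer: 1 prey

Derivation:
Step 1: prey: 25+5-31=0; pred: 21+5-10=16
First extinction: prey at step 1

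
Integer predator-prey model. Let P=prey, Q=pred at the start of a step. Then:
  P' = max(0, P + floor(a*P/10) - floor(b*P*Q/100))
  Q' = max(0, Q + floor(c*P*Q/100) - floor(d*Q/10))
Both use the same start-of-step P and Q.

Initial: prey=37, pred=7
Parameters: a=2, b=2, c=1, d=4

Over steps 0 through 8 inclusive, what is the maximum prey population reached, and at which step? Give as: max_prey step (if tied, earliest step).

Step 1: prey: 37+7-5=39; pred: 7+2-2=7
Step 2: prey: 39+7-5=41; pred: 7+2-2=7
Step 3: prey: 41+8-5=44; pred: 7+2-2=7
Step 4: prey: 44+8-6=46; pred: 7+3-2=8
Step 5: prey: 46+9-7=48; pred: 8+3-3=8
Step 6: prey: 48+9-7=50; pred: 8+3-3=8
Step 7: prey: 50+10-8=52; pred: 8+4-3=9
Step 8: prey: 52+10-9=53; pred: 9+4-3=10
Max prey = 53 at step 8

Answer: 53 8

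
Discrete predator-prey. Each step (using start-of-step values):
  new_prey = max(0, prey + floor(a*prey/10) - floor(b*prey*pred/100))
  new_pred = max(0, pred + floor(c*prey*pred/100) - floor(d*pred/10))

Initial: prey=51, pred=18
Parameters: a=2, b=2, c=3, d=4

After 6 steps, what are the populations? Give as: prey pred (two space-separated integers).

Answer: 0 19

Derivation:
Step 1: prey: 51+10-18=43; pred: 18+27-7=38
Step 2: prey: 43+8-32=19; pred: 38+49-15=72
Step 3: prey: 19+3-27=0; pred: 72+41-28=85
Step 4: prey: 0+0-0=0; pred: 85+0-34=51
Step 5: prey: 0+0-0=0; pred: 51+0-20=31
Step 6: prey: 0+0-0=0; pred: 31+0-12=19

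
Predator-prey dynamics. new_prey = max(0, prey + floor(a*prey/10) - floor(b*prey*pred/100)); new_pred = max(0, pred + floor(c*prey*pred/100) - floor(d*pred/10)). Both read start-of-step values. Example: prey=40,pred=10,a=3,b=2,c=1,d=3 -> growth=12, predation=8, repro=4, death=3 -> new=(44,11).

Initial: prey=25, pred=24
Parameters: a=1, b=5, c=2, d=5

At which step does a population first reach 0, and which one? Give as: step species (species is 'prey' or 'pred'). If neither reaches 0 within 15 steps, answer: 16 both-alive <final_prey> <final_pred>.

Answer: 1 prey

Derivation:
Step 1: prey: 25+2-30=0; pred: 24+12-12=24
First extinction: prey at step 1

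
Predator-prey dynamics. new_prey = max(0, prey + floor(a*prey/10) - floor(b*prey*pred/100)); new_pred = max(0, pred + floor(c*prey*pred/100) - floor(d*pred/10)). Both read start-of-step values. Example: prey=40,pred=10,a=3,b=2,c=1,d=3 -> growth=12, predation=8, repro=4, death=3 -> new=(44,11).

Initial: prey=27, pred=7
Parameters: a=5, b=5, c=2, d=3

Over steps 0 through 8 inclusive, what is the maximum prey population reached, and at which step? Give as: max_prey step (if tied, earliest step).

Step 1: prey: 27+13-9=31; pred: 7+3-2=8
Step 2: prey: 31+15-12=34; pred: 8+4-2=10
Step 3: prey: 34+17-17=34; pred: 10+6-3=13
Step 4: prey: 34+17-22=29; pred: 13+8-3=18
Step 5: prey: 29+14-26=17; pred: 18+10-5=23
Step 6: prey: 17+8-19=6; pred: 23+7-6=24
Step 7: prey: 6+3-7=2; pred: 24+2-7=19
Step 8: prey: 2+1-1=2; pred: 19+0-5=14
Max prey = 34 at step 2

Answer: 34 2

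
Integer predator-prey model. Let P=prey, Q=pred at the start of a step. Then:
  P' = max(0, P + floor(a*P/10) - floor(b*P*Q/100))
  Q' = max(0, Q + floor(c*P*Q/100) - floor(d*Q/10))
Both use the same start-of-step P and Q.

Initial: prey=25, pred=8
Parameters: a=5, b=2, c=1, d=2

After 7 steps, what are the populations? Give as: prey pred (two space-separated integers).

Answer: 62 69

Derivation:
Step 1: prey: 25+12-4=33; pred: 8+2-1=9
Step 2: prey: 33+16-5=44; pred: 9+2-1=10
Step 3: prey: 44+22-8=58; pred: 10+4-2=12
Step 4: prey: 58+29-13=74; pred: 12+6-2=16
Step 5: prey: 74+37-23=88; pred: 16+11-3=24
Step 6: prey: 88+44-42=90; pred: 24+21-4=41
Step 7: prey: 90+45-73=62; pred: 41+36-8=69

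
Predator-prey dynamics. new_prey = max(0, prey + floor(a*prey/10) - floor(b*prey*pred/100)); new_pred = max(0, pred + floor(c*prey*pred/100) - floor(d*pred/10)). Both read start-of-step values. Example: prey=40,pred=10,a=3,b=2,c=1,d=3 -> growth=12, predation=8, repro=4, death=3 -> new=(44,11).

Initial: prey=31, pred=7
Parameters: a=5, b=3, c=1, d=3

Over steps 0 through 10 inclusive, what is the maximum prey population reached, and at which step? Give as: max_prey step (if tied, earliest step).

Step 1: prey: 31+15-6=40; pred: 7+2-2=7
Step 2: prey: 40+20-8=52; pred: 7+2-2=7
Step 3: prey: 52+26-10=68; pred: 7+3-2=8
Step 4: prey: 68+34-16=86; pred: 8+5-2=11
Step 5: prey: 86+43-28=101; pred: 11+9-3=17
Step 6: prey: 101+50-51=100; pred: 17+17-5=29
Step 7: prey: 100+50-87=63; pred: 29+29-8=50
Step 8: prey: 63+31-94=0; pred: 50+31-15=66
Step 9: prey: 0+0-0=0; pred: 66+0-19=47
Step 10: prey: 0+0-0=0; pred: 47+0-14=33
Max prey = 101 at step 5

Answer: 101 5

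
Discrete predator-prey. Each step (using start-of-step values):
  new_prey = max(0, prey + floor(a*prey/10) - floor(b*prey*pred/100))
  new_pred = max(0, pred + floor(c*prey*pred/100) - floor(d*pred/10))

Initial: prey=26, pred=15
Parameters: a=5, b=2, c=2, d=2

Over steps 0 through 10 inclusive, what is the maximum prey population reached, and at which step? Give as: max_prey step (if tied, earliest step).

Step 1: prey: 26+13-7=32; pred: 15+7-3=19
Step 2: prey: 32+16-12=36; pred: 19+12-3=28
Step 3: prey: 36+18-20=34; pred: 28+20-5=43
Step 4: prey: 34+17-29=22; pred: 43+29-8=64
Step 5: prey: 22+11-28=5; pred: 64+28-12=80
Step 6: prey: 5+2-8=0; pred: 80+8-16=72
Step 7: prey: 0+0-0=0; pred: 72+0-14=58
Step 8: prey: 0+0-0=0; pred: 58+0-11=47
Step 9: prey: 0+0-0=0; pred: 47+0-9=38
Step 10: prey: 0+0-0=0; pred: 38+0-7=31
Max prey = 36 at step 2

Answer: 36 2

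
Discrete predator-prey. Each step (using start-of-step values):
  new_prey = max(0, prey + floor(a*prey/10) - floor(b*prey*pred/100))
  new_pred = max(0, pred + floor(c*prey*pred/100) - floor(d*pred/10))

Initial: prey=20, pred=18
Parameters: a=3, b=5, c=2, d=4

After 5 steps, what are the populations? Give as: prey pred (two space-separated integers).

Answer: 2 3

Derivation:
Step 1: prey: 20+6-18=8; pred: 18+7-7=18
Step 2: prey: 8+2-7=3; pred: 18+2-7=13
Step 3: prey: 3+0-1=2; pred: 13+0-5=8
Step 4: prey: 2+0-0=2; pred: 8+0-3=5
Step 5: prey: 2+0-0=2; pred: 5+0-2=3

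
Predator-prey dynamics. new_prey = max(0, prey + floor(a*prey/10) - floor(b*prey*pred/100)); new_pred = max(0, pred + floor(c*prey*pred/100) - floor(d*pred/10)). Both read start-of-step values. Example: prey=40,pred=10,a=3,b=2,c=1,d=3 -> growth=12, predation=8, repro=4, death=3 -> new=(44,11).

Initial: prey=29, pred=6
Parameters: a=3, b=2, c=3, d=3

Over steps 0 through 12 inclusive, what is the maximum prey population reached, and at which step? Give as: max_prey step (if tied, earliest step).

Step 1: prey: 29+8-3=34; pred: 6+5-1=10
Step 2: prey: 34+10-6=38; pred: 10+10-3=17
Step 3: prey: 38+11-12=37; pred: 17+19-5=31
Step 4: prey: 37+11-22=26; pred: 31+34-9=56
Step 5: prey: 26+7-29=4; pred: 56+43-16=83
Step 6: prey: 4+1-6=0; pred: 83+9-24=68
Step 7: prey: 0+0-0=0; pred: 68+0-20=48
Step 8: prey: 0+0-0=0; pred: 48+0-14=34
Step 9: prey: 0+0-0=0; pred: 34+0-10=24
Step 10: prey: 0+0-0=0; pred: 24+0-7=17
Step 11: prey: 0+0-0=0; pred: 17+0-5=12
Step 12: prey: 0+0-0=0; pred: 12+0-3=9
Max prey = 38 at step 2

Answer: 38 2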